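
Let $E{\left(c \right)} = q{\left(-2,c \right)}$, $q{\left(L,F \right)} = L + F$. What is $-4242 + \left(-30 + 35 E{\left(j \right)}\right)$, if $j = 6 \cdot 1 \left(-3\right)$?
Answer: $-4972$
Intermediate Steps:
$q{\left(L,F \right)} = F + L$
$j = -18$ ($j = 6 \left(-3\right) = -18$)
$E{\left(c \right)} = -2 + c$ ($E{\left(c \right)} = c - 2 = -2 + c$)
$-4242 + \left(-30 + 35 E{\left(j \right)}\right) = -4242 + \left(-30 + 35 \left(-2 - 18\right)\right) = -4242 + \left(-30 + 35 \left(-20\right)\right) = -4242 - 730 = -4972$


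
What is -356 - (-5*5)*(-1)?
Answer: -381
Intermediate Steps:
-356 - (-5*5)*(-1) = -356 - (-25)*(-1) = -356 - 1*25 = -356 - 25 = -381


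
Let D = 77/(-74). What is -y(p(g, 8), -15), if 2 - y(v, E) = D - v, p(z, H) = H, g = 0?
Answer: -817/74 ≈ -11.041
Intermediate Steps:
D = -77/74 (D = 77*(-1/74) = -77/74 ≈ -1.0405)
y(v, E) = 225/74 + v (y(v, E) = 2 - (-77/74 - v) = 2 + (77/74 + v) = 225/74 + v)
-y(p(g, 8), -15) = -(225/74 + 8) = -1*817/74 = -817/74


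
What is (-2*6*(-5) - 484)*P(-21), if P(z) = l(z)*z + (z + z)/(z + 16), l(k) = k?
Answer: -952728/5 ≈ -1.9055e+5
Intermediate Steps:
P(z) = z² + 2*z/(16 + z) (P(z) = z*z + (z + z)/(z + 16) = z² + (2*z)/(16 + z) = z² + 2*z/(16 + z))
(-2*6*(-5) - 484)*P(-21) = (-2*6*(-5) - 484)*(-21*(2 + (-21)² + 16*(-21))/(16 - 21)) = (-12*(-5) - 484)*(-21*(2 + 441 - 336)/(-5)) = (60 - 484)*(-21*(-⅕)*107) = -424*2247/5 = -952728/5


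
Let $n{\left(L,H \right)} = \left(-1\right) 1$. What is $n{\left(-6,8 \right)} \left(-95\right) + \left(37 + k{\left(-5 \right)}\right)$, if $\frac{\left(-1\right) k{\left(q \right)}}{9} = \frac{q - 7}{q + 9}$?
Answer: $159$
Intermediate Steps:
$n{\left(L,H \right)} = -1$
$k{\left(q \right)} = - \frac{9 \left(-7 + q\right)}{9 + q}$ ($k{\left(q \right)} = - 9 \frac{q - 7}{q + 9} = - 9 \frac{-7 + q}{9 + q} = - \frac{9 \left(-7 + q\right)}{9 + q}$)
$n{\left(-6,8 \right)} \left(-95\right) + \left(37 + k{\left(-5 \right)}\right) = \left(-1\right) \left(-95\right) + \left(37 + \frac{9 \left(7 - -5\right)}{9 - 5}\right) = 95 + \left(37 + \frac{9 \left(7 + 5\right)}{4}\right) = 95 + \left(37 + 9 \cdot \frac{1}{4} \cdot 12\right) = 95 + \left(37 + 27\right) = 95 + 64 = 159$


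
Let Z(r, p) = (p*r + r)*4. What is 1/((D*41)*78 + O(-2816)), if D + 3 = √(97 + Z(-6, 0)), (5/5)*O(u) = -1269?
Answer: 1207/69842347 + 1066*√73/209527041 ≈ 6.0751e-5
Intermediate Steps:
O(u) = -1269
Z(r, p) = 4*r + 4*p*r (Z(r, p) = (r + p*r)*4 = 4*r + 4*p*r)
D = -3 + √73 (D = -3 + √(97 + 4*(-6)*(1 + 0)) = -3 + √(97 + 4*(-6)*1) = -3 + √(97 - 24) = -3 + √73 ≈ 5.5440)
1/((D*41)*78 + O(-2816)) = 1/(((-3 + √73)*41)*78 - 1269) = 1/((-123 + 41*√73)*78 - 1269) = 1/((-9594 + 3198*√73) - 1269) = 1/(-10863 + 3198*√73)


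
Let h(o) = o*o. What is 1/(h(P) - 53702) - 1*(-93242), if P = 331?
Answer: 5208404879/55859 ≈ 93242.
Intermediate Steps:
h(o) = o**2
1/(h(P) - 53702) - 1*(-93242) = 1/(331**2 - 53702) - 1*(-93242) = 1/(109561 - 53702) + 93242 = 1/55859 + 93242 = 5208404879/55859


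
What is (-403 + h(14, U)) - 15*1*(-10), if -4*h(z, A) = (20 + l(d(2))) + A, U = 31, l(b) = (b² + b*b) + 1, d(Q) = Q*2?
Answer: -274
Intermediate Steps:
d(Q) = 2*Q
l(b) = 1 + 2*b² (l(b) = (b² + b²) + 1 = 2*b² + 1 = 1 + 2*b²)
h(z, A) = -53/4 - A/4 (h(z, A) = -((20 + (1 + 2*(2*2)²)) + A)/4 = -((20 + (1 + 2*4²)) + A)/4 = -((20 + (1 + 2*16)) + A)/4 = -((20 + (1 + 32)) + A)/4 = -((20 + 33) + A)/4 = -(53 + A)/4 = -53/4 - A/4)
(-403 + h(14, U)) - 15*1*(-10) = (-403 + (-53/4 - ¼*31)) - 15*1*(-10) = (-403 + (-53/4 - 31/4)) - 15*(-10) = (-403 - 21) + 150 = -424 + 150 = -274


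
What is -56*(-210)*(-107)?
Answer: -1258320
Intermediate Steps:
-56*(-210)*(-107) = 11760*(-107) = -1258320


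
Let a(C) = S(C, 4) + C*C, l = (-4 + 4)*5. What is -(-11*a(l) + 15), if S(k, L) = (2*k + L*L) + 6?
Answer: 227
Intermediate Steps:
l = 0 (l = 0*5 = 0)
S(k, L) = 6 + L² + 2*k (S(k, L) = (2*k + L²) + 6 = (L² + 2*k) + 6 = 6 + L² + 2*k)
a(C) = 22 + C² + 2*C (a(C) = (6 + 4² + 2*C) + C*C = (6 + 16 + 2*C) + C² = (22 + 2*C) + C² = 22 + C² + 2*C)
-(-11*a(l) + 15) = -(-11*(22 + 0² + 2*0) + 15) = -(-11*(22 + 0 + 0) + 15) = -(-11*22 + 15) = -(-242 + 15) = -1*(-227) = 227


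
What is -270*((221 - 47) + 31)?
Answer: -55350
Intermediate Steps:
-270*((221 - 47) + 31) = -270*(174 + 31) = -270*205 = -55350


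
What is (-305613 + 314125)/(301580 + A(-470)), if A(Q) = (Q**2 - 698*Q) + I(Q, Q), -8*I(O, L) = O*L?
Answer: 17024/1645855 ≈ 0.010344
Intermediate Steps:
I(O, L) = -L*O/8 (I(O, L) = -O*L/8 = -L*O/8)
A(Q) = -698*Q + 7*Q**2/8 (A(Q) = (Q**2 - 698*Q) - Q*Q/8 = (Q**2 - 698*Q) - Q**2/8 = -698*Q + 7*Q**2/8)
(-305613 + 314125)/(301580 + A(-470)) = (-305613 + 314125)/(301580 + (1/8)*(-470)*(-5584 + 7*(-470))) = 8512/(301580 + (1/8)*(-470)*(-5584 - 3290)) = 8512/(301580 + (1/8)*(-470)*(-8874)) = 8512/(301580 + 1042695/2) = 8512/(1645855/2) = 8512*(2/1645855) = 17024/1645855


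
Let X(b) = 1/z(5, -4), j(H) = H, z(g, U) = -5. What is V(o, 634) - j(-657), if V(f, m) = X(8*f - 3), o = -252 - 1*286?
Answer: 3284/5 ≈ 656.80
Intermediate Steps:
o = -538 (o = -252 - 286 = -538)
X(b) = -⅕ (X(b) = 1/(-5) = -⅕)
V(f, m) = -⅕
V(o, 634) - j(-657) = -⅕ - 1*(-657) = -⅕ + 657 = 3284/5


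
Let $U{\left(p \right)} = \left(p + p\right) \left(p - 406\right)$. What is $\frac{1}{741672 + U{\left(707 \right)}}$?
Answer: $\frac{1}{1167286} \approx 8.5669 \cdot 10^{-7}$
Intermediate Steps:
$U{\left(p \right)} = 2 p \left(-406 + p\right)$
$\frac{1}{741672 + U{\left(707 \right)}} = \frac{1}{741672 + 2 \cdot 707 \left(-406 + 707\right)} = \frac{1}{741672 + 2 \cdot 707 \cdot 301} = \frac{1}{741672 + 425614} = \frac{1}{1167286}$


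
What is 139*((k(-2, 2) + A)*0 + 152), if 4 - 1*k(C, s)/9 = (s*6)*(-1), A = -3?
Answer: 21128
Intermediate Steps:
k(C, s) = 36 + 54*s (k(C, s) = 36 - 9*s*6*(-1) = 36 - 9*6*s*(-1) = 36 - (-54)*s = 36 + 54*s)
139*((k(-2, 2) + A)*0 + 152) = 139*(((36 + 54*2) - 3)*0 + 152) = 139*(((36 + 108) - 3)*0 + 152) = 139*((144 - 3)*0 + 152) = 139*(141*0 + 152) = 139*(0 + 152) = 139*152 = 21128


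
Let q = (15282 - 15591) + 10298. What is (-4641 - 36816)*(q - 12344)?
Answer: 97631235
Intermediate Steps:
q = 9989 (q = -309 + 10298 = 9989)
(-4641 - 36816)*(q - 12344) = (-4641 - 36816)*(9989 - 12344) = -41457*(-2355) = 97631235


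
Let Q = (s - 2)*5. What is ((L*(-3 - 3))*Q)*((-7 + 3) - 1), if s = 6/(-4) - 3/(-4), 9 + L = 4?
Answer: 4125/2 ≈ 2062.5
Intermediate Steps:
L = -5 (L = -9 + 4 = -5)
s = -3/4 (s = 6*(-1/4) - 3*(-1/4) = -3/2 + 3/4 = -3/4 ≈ -0.75000)
Q = -55/4 (Q = (-3/4 - 2)*5 = -11/4*5 = -55/4 ≈ -13.750)
((L*(-3 - 3))*Q)*((-7 + 3) - 1) = (-5*(-3 - 3)*(-55/4))*((-7 + 3) - 1) = (-5*(-6)*(-55/4))*(-4 - 1) = (30*(-55/4))*(-5) = -825/2*(-5) = 4125/2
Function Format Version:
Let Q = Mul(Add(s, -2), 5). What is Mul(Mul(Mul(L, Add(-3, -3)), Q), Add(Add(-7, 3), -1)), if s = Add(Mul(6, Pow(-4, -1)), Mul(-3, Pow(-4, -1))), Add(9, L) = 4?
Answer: Rational(4125, 2) ≈ 2062.5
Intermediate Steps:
L = -5 (L = Add(-9, 4) = -5)
s = Rational(-3, 4) (s = Add(Mul(6, Rational(-1, 4)), Mul(-3, Rational(-1, 4))) = Add(Rational(-3, 2), Rational(3, 4)) = Rational(-3, 4) ≈ -0.75000)
Q = Rational(-55, 4) (Q = Mul(Add(Rational(-3, 4), -2), 5) = Mul(Rational(-11, 4), 5) = Rational(-55, 4) ≈ -13.750)
Mul(Mul(Mul(L, Add(-3, -3)), Q), Add(Add(-7, 3), -1)) = Mul(Mul(Mul(-5, Add(-3, -3)), Rational(-55, 4)), Add(Add(-7, 3), -1)) = Mul(Mul(Mul(-5, -6), Rational(-55, 4)), Add(-4, -1)) = Mul(Mul(30, Rational(-55, 4)), -5) = Mul(Rational(-825, 2), -5) = Rational(4125, 2)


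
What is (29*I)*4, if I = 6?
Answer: 696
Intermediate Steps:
(29*I)*4 = (29*6)*4 = 174*4 = 696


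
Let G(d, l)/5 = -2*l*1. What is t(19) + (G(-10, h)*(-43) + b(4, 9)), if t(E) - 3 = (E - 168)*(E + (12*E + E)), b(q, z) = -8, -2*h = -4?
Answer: -38779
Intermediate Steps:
h = 2 (h = -½*(-4) = 2)
G(d, l) = -10*l (G(d, l) = 5*(-2*l*1) = 5*(-2*l) = -10*l)
t(E) = 3 + 14*E*(-168 + E) (t(E) = 3 + (E - 168)*(E + (12*E + E)) = 3 + (-168 + E)*(E + 13*E) = 3 + (-168 + E)*(14*E) = 3 + 14*E*(-168 + E))
t(19) + (G(-10, h)*(-43) + b(4, 9)) = (3 - 2352*19 + 14*19²) + (-10*2*(-43) - 8) = (3 - 44688 + 14*361) + (-20*(-43) - 8) = (3 - 44688 + 5054) + (860 - 8) = -39631 + 852 = -38779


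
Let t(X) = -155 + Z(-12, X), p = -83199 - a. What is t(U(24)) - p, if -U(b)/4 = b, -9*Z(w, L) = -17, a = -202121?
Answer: -1071676/9 ≈ -1.1908e+5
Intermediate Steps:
Z(w, L) = 17/9 (Z(w, L) = -⅑*(-17) = 17/9)
U(b) = -4*b
p = 118922 (p = -83199 - 1*(-202121) = -83199 + 202121 = 118922)
t(X) = -1378/9 (t(X) = -155 + 17/9 = -1378/9)
t(U(24)) - p = -1378/9 - 1*118922 = -1378/9 - 118922 = -1071676/9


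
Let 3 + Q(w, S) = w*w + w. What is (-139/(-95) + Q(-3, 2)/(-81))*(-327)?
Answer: -398722/855 ≈ -466.34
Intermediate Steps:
Q(w, S) = -3 + w + w² (Q(w, S) = -3 + (w*w + w) = -3 + (w² + w) = -3 + (w + w²) = -3 + w + w²)
(-139/(-95) + Q(-3, 2)/(-81))*(-327) = (-139/(-95) + (-3 - 3 + (-3)²)/(-81))*(-327) = (-139*(-1/95) + (-3 - 3 + 9)*(-1/81))*(-327) = (139/95 + 3*(-1/81))*(-327) = (139/95 - 1/27)*(-327) = (3658/2565)*(-327) = -398722/855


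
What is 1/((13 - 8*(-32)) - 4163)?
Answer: -1/3894 ≈ -0.00025681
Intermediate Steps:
1/((13 - 8*(-32)) - 4163) = 1/((13 + 256) - 4163) = 1/(269 - 4163) = 1/(-3894) = -1/3894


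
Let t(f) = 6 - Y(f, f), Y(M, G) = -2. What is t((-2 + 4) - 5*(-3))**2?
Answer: 64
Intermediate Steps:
t(f) = 8 (t(f) = 6 - 1*(-2) = 6 + 2 = 8)
t((-2 + 4) - 5*(-3))**2 = 8**2 = 64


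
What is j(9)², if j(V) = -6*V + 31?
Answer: 529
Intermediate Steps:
j(V) = 31 - 6*V
j(9)² = (31 - 6*9)² = (31 - 54)² = (-23)² = 529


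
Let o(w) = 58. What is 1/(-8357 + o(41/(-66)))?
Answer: -1/8299 ≈ -0.00012050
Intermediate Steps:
1/(-8357 + o(41/(-66))) = 1/(-8357 + 58) = 1/(-8299) = -1/8299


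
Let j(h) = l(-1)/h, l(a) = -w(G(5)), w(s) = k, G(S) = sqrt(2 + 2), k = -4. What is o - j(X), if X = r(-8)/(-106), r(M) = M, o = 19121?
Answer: 19068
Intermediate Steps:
G(S) = 2 (G(S) = sqrt(4) = 2)
w(s) = -4
l(a) = 4 (l(a) = -1*(-4) = 4)
X = 4/53 (X = -8/(-106) = -8*(-1/106) = 4/53 ≈ 0.075472)
j(h) = 4/h
o - j(X) = 19121 - 4/4/53 = 19121 - 4*53/4 = 19121 - 1*53 = 19121 - 53 = 19068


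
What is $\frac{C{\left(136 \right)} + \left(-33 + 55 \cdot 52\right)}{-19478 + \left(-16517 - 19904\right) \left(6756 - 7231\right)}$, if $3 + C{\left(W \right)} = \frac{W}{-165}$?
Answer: $\frac{465824}{2851282005} \approx 0.00016337$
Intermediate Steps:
$C{\left(W \right)} = -3 - \frac{W}{165}$ ($C{\left(W \right)} = -3 + \frac{W}{-165} = -3 + W \left(- \frac{1}{165}\right) = -3 - \frac{W}{165}$)
$\frac{C{\left(136 \right)} + \left(-33 + 55 \cdot 52\right)}{-19478 + \left(-16517 - 19904\right) \left(6756 - 7231\right)} = \frac{\left(-3 - \frac{136}{165}\right) + \left(-33 + 55 \cdot 52\right)}{-19478 + \left(-16517 - 19904\right) \left(6756 - 7231\right)} = \frac{\left(-3 - \frac{136}{165}\right) + \left(-33 + 2860\right)}{-19478 - -17299975} = \frac{- \frac{631}{165} + 2827}{-19478 + 17299975} = \frac{465824}{165 \cdot 17280497} = \frac{465824}{165} \cdot \frac{1}{17280497} = \frac{465824}{2851282005}$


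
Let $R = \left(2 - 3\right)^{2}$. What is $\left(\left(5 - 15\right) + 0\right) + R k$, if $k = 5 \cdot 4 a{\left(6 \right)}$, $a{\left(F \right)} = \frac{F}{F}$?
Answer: $10$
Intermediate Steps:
$R = 1$ ($R = \left(2 - 3\right)^{2} = \left(-1\right)^{2} = 1$)
$a{\left(F \right)} = 1$
$k = 20$ ($k = 5 \cdot 4 \cdot 1 = 20 \cdot 1 = 20$)
$\left(\left(5 - 15\right) + 0\right) + R k = \left(\left(5 - 15\right) + 0\right) + 1 \cdot 20 = \left(-10 + 0\right) + 20 = -10 + 20 = 10$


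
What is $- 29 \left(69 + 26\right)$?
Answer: $-2755$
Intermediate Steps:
$- 29 \left(69 + 26\right) = \left(-29\right) 95 = -2755$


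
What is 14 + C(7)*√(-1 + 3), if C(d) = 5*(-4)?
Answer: 14 - 20*√2 ≈ -14.284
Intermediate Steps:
C(d) = -20
14 + C(7)*√(-1 + 3) = 14 - 20*√(-1 + 3) = 14 - 20*√2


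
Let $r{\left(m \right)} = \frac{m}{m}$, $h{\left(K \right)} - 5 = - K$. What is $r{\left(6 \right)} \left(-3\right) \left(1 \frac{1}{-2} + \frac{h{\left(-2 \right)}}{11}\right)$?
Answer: $- \frac{9}{22} \approx -0.40909$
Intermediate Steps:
$h{\left(K \right)} = 5 - K$
$r{\left(m \right)} = 1$
$r{\left(6 \right)} \left(-3\right) \left(1 \frac{1}{-2} + \frac{h{\left(-2 \right)}}{11}\right) = 1 \left(-3\right) \left(1 \frac{1}{-2} + \frac{5 - -2}{11}\right) = - 3 \left(1 \left(- \frac{1}{2}\right) + \left(5 + 2\right) \frac{1}{11}\right) = - 3 \left(- \frac{1}{2} + 7 \cdot \frac{1}{11}\right) = - 3 \left(- \frac{1}{2} + \frac{7}{11}\right) = \left(-3\right) \frac{3}{22} = - \frac{9}{22}$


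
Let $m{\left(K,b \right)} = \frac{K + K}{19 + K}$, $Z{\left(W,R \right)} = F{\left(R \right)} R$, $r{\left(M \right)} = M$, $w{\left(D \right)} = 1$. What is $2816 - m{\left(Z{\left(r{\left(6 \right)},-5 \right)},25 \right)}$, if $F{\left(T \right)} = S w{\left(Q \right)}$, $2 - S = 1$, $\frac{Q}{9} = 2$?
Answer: $\frac{19717}{7} \approx 2816.7$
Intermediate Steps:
$Q = 18$ ($Q = 9 \cdot 2 = 18$)
$S = 1$ ($S = 2 - 1 = 1$)
$F{\left(T \right)} = 1$ ($F{\left(T \right)} = 1 \cdot 1 = 1$)
$Z{\left(W,R \right)} = R$ ($Z{\left(W,R \right)} = 1 R = R$)
$m{\left(K,b \right)} = \frac{2 K}{19 + K}$
$2816 - m{\left(Z{\left(r{\left(6 \right)},-5 \right)},25 \right)} = 2816 - 2 \left(-5\right) \frac{1}{19 - 5} = 2816 - 2 \left(-5\right) \frac{1}{14} = 2816 - - \frac{5}{7} = 2816 + \frac{5}{7} = \frac{19717}{7}$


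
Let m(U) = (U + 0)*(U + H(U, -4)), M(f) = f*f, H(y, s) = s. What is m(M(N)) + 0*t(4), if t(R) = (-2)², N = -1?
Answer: -3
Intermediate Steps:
t(R) = 4
M(f) = f²
m(U) = U*(-4 + U) (m(U) = (U + 0)*(U - 4) = U*(-4 + U))
m(M(N)) + 0*t(4) = (-1)²*(-4 + (-1)²) + 0*4 = 1*(-4 + 1) + 0 = 1*(-3) + 0 = -3 + 0 = -3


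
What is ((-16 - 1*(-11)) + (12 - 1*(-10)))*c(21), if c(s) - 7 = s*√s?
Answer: 119 + 357*√21 ≈ 1755.0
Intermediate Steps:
c(s) = 7 + s^(3/2) (c(s) = 7 + s*√s = 7 + s^(3/2))
((-16 - 1*(-11)) + (12 - 1*(-10)))*c(21) = ((-16 - 1*(-11)) + (12 - 1*(-10)))*(7 + 21^(3/2)) = ((-16 + 11) + (12 + 10))*(7 + 21*√21) = (-5 + 22)*(7 + 21*√21) = 17*(7 + 21*√21) = 119 + 357*√21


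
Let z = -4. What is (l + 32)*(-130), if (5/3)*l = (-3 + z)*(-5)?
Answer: -6890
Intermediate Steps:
l = 21 (l = 3*((-3 - 4)*(-5))/5 = 3*(-7*(-5))/5 = (⅗)*35 = 21)
(l + 32)*(-130) = (21 + 32)*(-130) = 53*(-130) = -6890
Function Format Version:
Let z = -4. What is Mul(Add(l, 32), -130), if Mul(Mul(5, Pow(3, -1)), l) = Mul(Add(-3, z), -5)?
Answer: -6890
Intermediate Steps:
l = 21 (l = Mul(Rational(3, 5), Mul(Add(-3, -4), -5)) = Mul(Rational(3, 5), Mul(-7, -5)) = Mul(Rational(3, 5), 35) = 21)
Mul(Add(l, 32), -130) = Mul(Add(21, 32), -130) = Mul(53, -130) = -6890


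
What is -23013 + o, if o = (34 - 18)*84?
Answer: -21669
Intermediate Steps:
o = 1344 (o = 16*84 = 1344)
-23013 + o = -23013 + 1344 = -21669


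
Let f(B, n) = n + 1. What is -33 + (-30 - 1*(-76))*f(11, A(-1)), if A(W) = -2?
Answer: -79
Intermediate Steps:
f(B, n) = 1 + n
-33 + (-30 - 1*(-76))*f(11, A(-1)) = -33 + (-30 - 1*(-76))*(1 - 2) = -33 + (-30 + 76)*(-1) = -33 + 46*(-1) = -33 - 46 = -79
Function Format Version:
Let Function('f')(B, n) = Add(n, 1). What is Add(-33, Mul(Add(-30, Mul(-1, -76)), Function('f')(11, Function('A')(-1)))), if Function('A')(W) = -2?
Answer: -79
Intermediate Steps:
Function('f')(B, n) = Add(1, n)
Add(-33, Mul(Add(-30, Mul(-1, -76)), Function('f')(11, Function('A')(-1)))) = Add(-33, Mul(Add(-30, Mul(-1, -76)), Add(1, -2))) = Add(-33, Mul(Add(-30, 76), -1)) = Add(-33, Mul(46, -1)) = Add(-33, -46) = -79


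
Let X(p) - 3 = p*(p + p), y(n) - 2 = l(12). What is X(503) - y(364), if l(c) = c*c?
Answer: 505875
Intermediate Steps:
l(c) = c²
y(n) = 146 (y(n) = 2 + 12² = 2 + 144 = 146)
X(p) = 3 + 2*p² (X(p) = 3 + p*(p + p) = 3 + p*(2*p) = 3 + 2*p²)
X(503) - y(364) = (3 + 2*503²) - 1*146 = (3 + 2*253009) - 146 = (3 + 506018) - 146 = 506021 - 146 = 505875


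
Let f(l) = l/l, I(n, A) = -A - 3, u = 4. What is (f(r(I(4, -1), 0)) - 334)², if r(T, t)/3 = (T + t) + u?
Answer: 110889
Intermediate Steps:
I(n, A) = -3 - A
r(T, t) = 12 + 3*T + 3*t (r(T, t) = 3*((T + t) + 4) = 3*(4 + T + t) = 12 + 3*T + 3*t)
f(l) = 1
(f(r(I(4, -1), 0)) - 334)² = (1 - 334)² = (-333)² = 110889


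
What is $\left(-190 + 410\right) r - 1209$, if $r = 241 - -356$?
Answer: $130131$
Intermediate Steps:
$r = 597$ ($r = 241 + 356 = 597$)
$\left(-190 + 410\right) r - 1209 = \left(-190 + 410\right) 597 - 1209 = 220 \cdot 597 - 1209 = 131340 - 1209 = 130131$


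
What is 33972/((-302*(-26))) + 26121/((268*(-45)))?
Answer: 17050019/7891260 ≈ 2.1606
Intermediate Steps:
33972/((-302*(-26))) + 26121/((268*(-45))) = 33972/7852 + 26121/(-12060) = 33972*(1/7852) + 26121*(-1/12060) = 8493/1963 - 8707/4020 = 17050019/7891260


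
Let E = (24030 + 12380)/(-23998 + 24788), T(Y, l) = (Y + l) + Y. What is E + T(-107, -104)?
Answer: -21481/79 ≈ -271.91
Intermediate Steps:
T(Y, l) = l + 2*Y
E = 3641/79 (E = 36410/790 = 36410*(1/790) = 3641/79 ≈ 46.089)
E + T(-107, -104) = 3641/79 + (-104 + 2*(-107)) = 3641/79 + (-104 - 214) = 3641/79 - 318 = -21481/79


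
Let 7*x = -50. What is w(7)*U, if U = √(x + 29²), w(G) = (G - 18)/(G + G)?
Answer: -11*√40859/98 ≈ -22.689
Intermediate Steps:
x = -50/7 (x = (⅐)*(-50) = -50/7 ≈ -7.1429)
w(G) = (-18 + G)/(2*G) (w(G) = (-18 + G)/((2*G)) = (-18 + G)*(1/(2*G)) = (-18 + G)/(2*G))
U = √40859/7 (U = √(-50/7 + 29²) = √(-50/7 + 841) = √(5837/7) = √40859/7 ≈ 28.877)
w(7)*U = ((½)*(-18 + 7)/7)*(√40859/7) = ((½)*(⅐)*(-11))*(√40859/7) = -11*√40859/98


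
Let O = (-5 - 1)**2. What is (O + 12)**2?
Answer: 2304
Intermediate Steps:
O = 36 (O = (-6)**2 = 36)
(O + 12)**2 = (36 + 12)**2 = 48**2 = 2304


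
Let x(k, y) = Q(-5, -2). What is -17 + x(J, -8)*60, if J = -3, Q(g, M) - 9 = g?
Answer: 223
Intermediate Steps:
Q(g, M) = 9 + g
x(k, y) = 4 (x(k, y) = 9 - 5 = 4)
-17 + x(J, -8)*60 = -17 + 4*60 = -17 + 240 = 223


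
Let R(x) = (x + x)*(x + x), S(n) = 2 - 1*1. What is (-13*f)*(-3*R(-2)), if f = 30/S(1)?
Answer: 18720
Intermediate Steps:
S(n) = 1 (S(n) = 2 - 1 = 1)
R(x) = 4*x² (R(x) = (2*x)*(2*x) = 4*x²)
f = 30 (f = 30/1 = 30*1 = 30)
(-13*f)*(-3*R(-2)) = (-13*30)*(-12*(-2)²) = -(-1170)*4*4 = -(-1170)*16 = -390*(-48) = 18720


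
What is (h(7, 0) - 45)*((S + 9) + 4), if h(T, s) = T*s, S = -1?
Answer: -540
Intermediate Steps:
(h(7, 0) - 45)*((S + 9) + 4) = (7*0 - 45)*((-1 + 9) + 4) = (0 - 45)*(8 + 4) = -45*12 = -540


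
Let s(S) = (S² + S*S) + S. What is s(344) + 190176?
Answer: 427192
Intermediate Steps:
s(S) = S + 2*S² (s(S) = (S² + S²) + S = 2*S² + S = S + 2*S²)
s(344) + 190176 = 344*(1 + 2*344) + 190176 = 344*(1 + 688) + 190176 = 344*689 + 190176 = 237016 + 190176 = 427192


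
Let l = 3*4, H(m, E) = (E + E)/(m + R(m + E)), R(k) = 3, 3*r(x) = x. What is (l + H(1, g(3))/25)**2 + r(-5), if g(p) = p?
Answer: 1078327/7500 ≈ 143.78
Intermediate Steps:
r(x) = x/3
H(m, E) = 2*E/(3 + m) (H(m, E) = (E + E)/(m + 3) = (2*E)/(3 + m) = 2*E/(3 + m))
l = 12
(l + H(1, g(3))/25)**2 + r(-5) = (12 + (2*3/(3 + 1))/25)**2 + (1/3)*(-5) = (12 + (2*3/4)*(1/25))**2 - 5/3 = (12 + (2*3*(1/4))*(1/25))**2 - 5/3 = (12 + (3/2)*(1/25))**2 - 5/3 = (12 + 3/50)**2 - 5/3 = (603/50)**2 - 5/3 = 363609/2500 - 5/3 = 1078327/7500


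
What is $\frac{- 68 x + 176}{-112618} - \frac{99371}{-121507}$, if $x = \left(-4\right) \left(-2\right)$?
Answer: $\frac{5617838927}{6841937663} \approx 0.82109$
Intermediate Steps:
$x = 8$
$\frac{- 68 x + 176}{-112618} - \frac{99371}{-121507} = \frac{\left(-68\right) 8 + 176}{-112618} - \frac{99371}{-121507} = \left(-544 + 176\right) \left(- \frac{1}{112618}\right) - - \frac{99371}{121507} = \left(-368\right) \left(- \frac{1}{112618}\right) + \frac{99371}{121507} = \frac{184}{56309} + \frac{99371}{121507} = \frac{5617838927}{6841937663}$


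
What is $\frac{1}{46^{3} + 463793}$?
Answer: $\frac{1}{561129} \approx 1.7821 \cdot 10^{-6}$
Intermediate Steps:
$\frac{1}{46^{3} + 463793} = \frac{1}{97336 + 463793} = \frac{1}{561129}$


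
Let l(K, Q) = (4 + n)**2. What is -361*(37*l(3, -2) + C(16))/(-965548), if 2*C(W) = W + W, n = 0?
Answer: 54872/241387 ≈ 0.22732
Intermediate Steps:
l(K, Q) = 16 (l(K, Q) = (4 + 0)**2 = 4**2 = 16)
C(W) = W (C(W) = (W + W)/2 = (2*W)/2 = W)
-361*(37*l(3, -2) + C(16))/(-965548) = -361*(37*16 + 16)/(-965548) = -361*(592 + 16)*(-1/965548) = -361*608*(-1/965548) = -219488*(-1/965548) = 54872/241387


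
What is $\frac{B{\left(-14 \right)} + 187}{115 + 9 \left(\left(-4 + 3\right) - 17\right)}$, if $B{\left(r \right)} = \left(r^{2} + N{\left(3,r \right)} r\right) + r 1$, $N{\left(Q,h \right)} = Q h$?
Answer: $- \frac{957}{47} \approx -20.362$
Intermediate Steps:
$B{\left(r \right)} = r + 4 r^{2}$ ($B{\left(r \right)} = \left(r^{2} + 3 r r\right) + r 1 = \left(r^{2} + 3 r^{2}\right) + r = 4 r^{2} + r = r + 4 r^{2}$)
$\frac{B{\left(-14 \right)} + 187}{115 + 9 \left(\left(-4 + 3\right) - 17\right)} = \frac{- 14 \left(1 + 4 \left(-14\right)\right) + 187}{115 + 9 \left(\left(-4 + 3\right) - 17\right)} = \frac{- 14 \left(1 - 56\right) + 187}{115 + 9 \left(-1 - 17\right)} = \frac{\left(-14\right) \left(-55\right) + 187}{115 + 9 \left(-18\right)} = \frac{770 + 187}{115 - 162} = \frac{1}{-47} \cdot 957 = \left(- \frac{1}{47}\right) 957 = - \frac{957}{47}$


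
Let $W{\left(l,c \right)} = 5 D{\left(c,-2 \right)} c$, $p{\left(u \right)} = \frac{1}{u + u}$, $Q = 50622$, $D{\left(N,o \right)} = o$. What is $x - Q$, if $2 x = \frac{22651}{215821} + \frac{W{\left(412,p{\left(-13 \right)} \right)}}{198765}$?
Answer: $- \frac{5646064182922588}{111533918769} \approx -50622.0$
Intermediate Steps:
$p{\left(u \right)} = \frac{1}{2 u}$
$W{\left(l,c \right)} = - 10 c$ ($W{\left(l,c \right)} = 5 \left(-2\right) c = - 10 c$)
$x = \frac{5853001730}{111533918769}$ ($x = \frac{\frac{22651}{215821} + \frac{\left(-10\right) \frac{1}{2 \left(-13\right)}}{198765}}{2} = \frac{22651 \cdot \frac{1}{215821} + - 10 \cdot \frac{1}{2} \left(- \frac{1}{13}\right) \frac{1}{198765}}{2} = \frac{\frac{22651}{215821} + \left(-10\right) \left(- \frac{1}{26}\right) \frac{1}{198765}}{2} = \frac{\frac{22651}{215821} + \frac{5}{13} \cdot \frac{1}{198765}}{2} = \frac{\frac{22651}{215821} + \frac{1}{516789}}{2} = \frac{1}{2} \cdot \frac{11706003460}{111533918769} = \frac{5853001730}{111533918769} \approx 0.052477$)
$x - Q = \frac{5853001730}{111533918769} - 50622 = - \frac{5646064182922588}{111533918769}$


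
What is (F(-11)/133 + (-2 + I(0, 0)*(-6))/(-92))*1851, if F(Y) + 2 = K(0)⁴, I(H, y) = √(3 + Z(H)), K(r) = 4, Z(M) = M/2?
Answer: 21873267/6118 + 5553*√3/46 ≈ 3784.3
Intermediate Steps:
Z(M) = M/2 (Z(M) = M*(½) = M/2)
I(H, y) = √(3 + H/2)
F(Y) = 254 (F(Y) = -2 + 4⁴ = -2 + 256 = 254)
(F(-11)/133 + (-2 + I(0, 0)*(-6))/(-92))*1851 = (254/133 + (-2 + (√(12 + 2*0)/2)*(-6))/(-92))*1851 = (254*(1/133) + (-2 + (√(12 + 0)/2)*(-6))*(-1/92))*1851 = (254/133 + (-2 + (√12/2)*(-6))*(-1/92))*1851 = (254/133 + (-2 + ((2*√3)/2)*(-6))*(-1/92))*1851 = (254/133 + (-2 + √3*(-6))*(-1/92))*1851 = (254/133 + (-2 - 6*√3)*(-1/92))*1851 = (254/133 + (1/46 + 3*√3/46))*1851 = (11817/6118 + 3*√3/46)*1851 = 21873267/6118 + 5553*√3/46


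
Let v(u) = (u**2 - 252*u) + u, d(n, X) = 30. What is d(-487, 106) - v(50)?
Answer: 10080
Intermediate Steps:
v(u) = u**2 - 251*u
d(-487, 106) - v(50) = 30 - 50*(-251 + 50) = 30 - 50*(-201) = 30 - 1*(-10050) = 30 + 10050 = 10080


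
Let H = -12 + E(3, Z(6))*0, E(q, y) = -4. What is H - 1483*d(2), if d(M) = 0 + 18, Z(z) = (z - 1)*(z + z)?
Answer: -26706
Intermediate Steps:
Z(z) = 2*z*(-1 + z) (Z(z) = (-1 + z)*(2*z) = 2*z*(-1 + z))
H = -12 (H = -12 - 4*0 = -12 + 0 = -12)
d(M) = 18
H - 1483*d(2) = -12 - 1483*18 = -12 - 26694 = -26706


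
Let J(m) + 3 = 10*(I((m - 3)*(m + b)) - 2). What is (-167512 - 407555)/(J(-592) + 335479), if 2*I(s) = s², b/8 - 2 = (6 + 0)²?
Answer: -575067/146821583456 ≈ -3.9168e-6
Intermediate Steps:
b = 304 (b = 16 + 8*(6 + 0)² = 16 + 8*6² = 16 + 8*36 = 16 + 288 = 304)
I(s) = s²/2
J(m) = -23 + 5*(-3 + m)²*(304 + m)² (J(m) = -3 + 10*(((m - 3)*(m + 304))²/2 - 2) = -3 + 10*(((-3 + m)*(304 + m))²/2 - 2) = -3 + 10*(((-3 + m)²*(304 + m)²)/2 - 2) = -3 + 10*((-3 + m)²*(304 + m)²/2 - 2) = -3 + 10*(-2 + (-3 + m)²*(304 + m)²/2) = -3 + (-20 + 5*(-3 + m)²*(304 + m)²) = -23 + 5*(-3 + m)²*(304 + m)²)
(-167512 - 407555)/(J(-592) + 335479) = (-167512 - 407555)/((-23 + 5*(-912 + (-592)² + 301*(-592))²) + 335479) = -575067/((-23 + 5*(-912 + 350464 - 178192)²) + 335479) = -575067/((-23 + 5*171360²) + 335479) = -575067/((-23 + 5*29364249600) + 335479) = -575067/((-23 + 146821248000) + 335479) = -575067/(146821247977 + 335479) = -575067/146821583456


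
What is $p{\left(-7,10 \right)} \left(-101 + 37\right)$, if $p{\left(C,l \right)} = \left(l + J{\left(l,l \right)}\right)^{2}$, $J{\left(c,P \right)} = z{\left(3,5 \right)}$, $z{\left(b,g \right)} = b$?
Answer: $-10816$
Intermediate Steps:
$J{\left(c,P \right)} = 3$
$p{\left(C,l \right)} = \left(3 + l\right)^{2}$ ($p{\left(C,l \right)} = \left(l + 3\right)^{2} = \left(3 + l\right)^{2}$)
$p{\left(-7,10 \right)} \left(-101 + 37\right) = \left(3 + 10\right)^{2} \left(-101 + 37\right) = 13^{2} \left(-64\right) = 169 \left(-64\right) = -10816$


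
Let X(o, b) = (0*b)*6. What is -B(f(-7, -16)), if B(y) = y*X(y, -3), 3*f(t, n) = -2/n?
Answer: 0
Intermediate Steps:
f(t, n) = -2/(3*n) (f(t, n) = (-2/n)/3 = -2/(3*n))
X(o, b) = 0 (X(o, b) = 0*6 = 0)
B(y) = 0 (B(y) = y*0 = 0)
-B(f(-7, -16)) = -1*0 = 0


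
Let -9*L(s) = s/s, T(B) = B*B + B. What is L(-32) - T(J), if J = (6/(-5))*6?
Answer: -10069/225 ≈ -44.751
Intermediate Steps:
J = -36/5 (J = (6*(-1/5))*6 = -6/5*6 = -36/5 ≈ -7.2000)
T(B) = B + B**2 (T(B) = B**2 + B = B + B**2)
L(s) = -1/9 (L(s) = -s/(9*s) = -1/9*1 = -1/9)
L(-32) - T(J) = -1/9 - (-36)*(1 - 36/5)/5 = -1/9 - (-36)*(-31)/(5*5) = -1/9 - 1*1116/25 = -1/9 - 1116/25 = -10069/225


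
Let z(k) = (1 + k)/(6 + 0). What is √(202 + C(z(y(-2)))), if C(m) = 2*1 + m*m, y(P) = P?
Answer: √7345/6 ≈ 14.284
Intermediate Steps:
z(k) = ⅙ + k/6 (z(k) = (1 + k)/6 = (1 + k)*(⅙) = ⅙ + k/6)
C(m) = 2 + m²
√(202 + C(z(y(-2)))) = √(202 + (2 + (⅙ + (⅙)*(-2))²)) = √(202 + (2 + (⅙ - ⅓)²)) = √(202 + (2 + (-⅙)²)) = √(202 + (2 + 1/36)) = √(202 + 73/36) = √(7345/36) = √7345/6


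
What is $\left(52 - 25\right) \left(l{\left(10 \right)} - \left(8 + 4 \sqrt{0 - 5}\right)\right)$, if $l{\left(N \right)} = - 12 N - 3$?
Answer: $-3537 - 108 i \sqrt{5} \approx -3537.0 - 241.5 i$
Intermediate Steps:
$l{\left(N \right)} = -3 - 12 N$
$\left(52 - 25\right) \left(l{\left(10 \right)} - \left(8 + 4 \sqrt{0 - 5}\right)\right) = \left(52 - 25\right) \left(\left(-3 - 120\right) - \left(8 + 4 \sqrt{0 - 5}\right)\right) = \left(52 - 25\right) \left(\left(-3 - 120\right) - \left(8 + 4 \sqrt{-5}\right)\right) = 27 \left(-123 - \left(8 + 4 i \sqrt{5}\right)\right) = 27 \left(-131 - 4 i \sqrt{5}\right) = -3537 - 108 i \sqrt{5}$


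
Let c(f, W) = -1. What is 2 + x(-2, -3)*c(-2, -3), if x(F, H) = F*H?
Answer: -4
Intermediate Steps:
2 + x(-2, -3)*c(-2, -3) = 2 - 2*(-3)*(-1) = 2 + 6*(-1) = 2 - 6 = -4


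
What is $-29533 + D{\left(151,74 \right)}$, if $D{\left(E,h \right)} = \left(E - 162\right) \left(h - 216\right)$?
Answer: $-27971$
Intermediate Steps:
$D{\left(E,h \right)} = \left(-216 + h\right) \left(-162 + E\right)$ ($D{\left(E,h \right)} = \left(-162 + E\right) \left(-216 + h\right) = \left(-216 + h\right) \left(-162 + E\right)$)
$-29533 + D{\left(151,74 \right)} = -29533 + \left(34992 - 32616 - 11988 + 151 \cdot 74\right) = -29533 + \left(34992 - 32616 - 11988 + 11174\right) = -29533 + 1562 = -27971$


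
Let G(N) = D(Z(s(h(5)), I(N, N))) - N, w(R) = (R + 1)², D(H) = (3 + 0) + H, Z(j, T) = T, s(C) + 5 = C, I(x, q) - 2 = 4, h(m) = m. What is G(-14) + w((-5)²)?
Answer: 699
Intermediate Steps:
I(x, q) = 6 (I(x, q) = 2 + 4 = 6)
s(C) = -5 + C
D(H) = 3 + H
w(R) = (1 + R)²
G(N) = 9 - N (G(N) = (3 + 6) - N = 9 - N)
G(-14) + w((-5)²) = (9 - 1*(-14)) + (1 + (-5)²)² = (9 + 14) + (1 + 25)² = 23 + 26² = 23 + 676 = 699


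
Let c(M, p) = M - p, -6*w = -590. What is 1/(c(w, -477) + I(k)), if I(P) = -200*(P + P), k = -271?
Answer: 3/326926 ≈ 9.1764e-6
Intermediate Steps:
w = 295/3 (w = -1/6*(-590) = 295/3 ≈ 98.333)
I(P) = -400*P
1/(c(w, -477) + I(k)) = 1/((295/3 - 1*(-477)) - 400*(-271)) = 1/((295/3 + 477) + 108400) = 1/(1726/3 + 108400) = 1/(326926/3) = 3/326926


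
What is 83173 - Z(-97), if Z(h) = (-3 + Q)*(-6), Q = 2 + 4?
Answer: 83191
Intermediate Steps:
Q = 6
Z(h) = -18 (Z(h) = (-3 + 6)*(-6) = 3*(-6) = -18)
83173 - Z(-97) = 83173 - 1*(-18) = 83173 + 18 = 83191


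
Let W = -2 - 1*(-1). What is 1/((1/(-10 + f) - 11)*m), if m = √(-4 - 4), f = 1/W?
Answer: 11*I*√2/488 ≈ 0.031878*I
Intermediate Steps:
W = -1 (W = -2 + 1 = -1)
f = -1 (f = 1/(-1) = -1)
m = 2*I*√2 (m = √(-8) = 2*I*√2 ≈ 2.8284*I)
1/((1/(-10 + f) - 11)*m) = 1/((1/(-10 - 1) - 11)*(2*I*√2)) = 1/((1/(-11) - 11)*(2*I*√2)) = 1/((-1/11 - 11)*(2*I*√2)) = 1/(-244*I*√2/11) = 11*I*√2/488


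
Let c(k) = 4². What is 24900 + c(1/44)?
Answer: 24916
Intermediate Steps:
c(k) = 16
24900 + c(1/44) = 24900 + 16 = 24916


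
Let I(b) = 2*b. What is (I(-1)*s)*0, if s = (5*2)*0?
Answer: 0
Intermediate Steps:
s = 0 (s = 10*0 = 0)
(I(-1)*s)*0 = ((2*(-1))*0)*0 = -2*0*0 = 0*0 = 0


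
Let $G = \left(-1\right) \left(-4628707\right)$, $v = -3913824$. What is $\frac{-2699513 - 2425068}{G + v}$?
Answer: $- \frac{5124581}{714883} \approx -7.1684$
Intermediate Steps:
$G = 4628707$
$\frac{-2699513 - 2425068}{G + v} = \frac{-2699513 - 2425068}{4628707 - 3913824} = - \frac{5124581}{714883}$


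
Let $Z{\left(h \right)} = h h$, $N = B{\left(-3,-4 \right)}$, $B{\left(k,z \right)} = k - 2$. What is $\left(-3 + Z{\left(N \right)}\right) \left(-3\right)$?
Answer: $-66$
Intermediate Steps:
$B{\left(k,z \right)} = -2 + k$
$N = -5$ ($N = -2 - 3 = -5$)
$Z{\left(h \right)} = h^{2}$
$\left(-3 + Z{\left(N \right)}\right) \left(-3\right) = \left(-3 + \left(-5\right)^{2}\right) \left(-3\right) = \left(-3 + 25\right) \left(-3\right) = 22 \left(-3\right) = -66$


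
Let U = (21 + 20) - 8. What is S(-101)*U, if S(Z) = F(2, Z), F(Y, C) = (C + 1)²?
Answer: 330000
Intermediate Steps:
F(Y, C) = (1 + C)²
S(Z) = (1 + Z)²
U = 33 (U = 41 - 8 = 33)
S(-101)*U = (1 - 101)²*33 = (-100)²*33 = 10000*33 = 330000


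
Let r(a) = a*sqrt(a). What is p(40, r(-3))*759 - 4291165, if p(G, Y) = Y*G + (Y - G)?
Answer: -4321525 - 93357*I*sqrt(3) ≈ -4.3215e+6 - 1.617e+5*I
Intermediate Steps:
r(a) = a**(3/2)
p(G, Y) = Y - G + G*Y (p(G, Y) = G*Y + (Y - G) = Y - G + G*Y)
p(40, r(-3))*759 - 4291165 = ((-3)**(3/2) - 1*40 + 40*(-3)**(3/2))*759 - 4291165 = (-3*I*sqrt(3) - 40 + 40*(-3*I*sqrt(3)))*759 - 4291165 = (-3*I*sqrt(3) - 40 - 120*I*sqrt(3))*759 - 4291165 = (-40 - 123*I*sqrt(3))*759 - 4291165 = (-30360 - 93357*I*sqrt(3)) - 4291165 = -4321525 - 93357*I*sqrt(3)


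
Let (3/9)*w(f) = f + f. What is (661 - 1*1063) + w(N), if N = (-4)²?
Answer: -306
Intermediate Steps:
N = 16
w(f) = 6*f (w(f) = 3*(f + f) = 3*(2*f) = 6*f)
(661 - 1*1063) + w(N) = (661 - 1*1063) + 6*16 = (661 - 1063) + 96 = -402 + 96 = -306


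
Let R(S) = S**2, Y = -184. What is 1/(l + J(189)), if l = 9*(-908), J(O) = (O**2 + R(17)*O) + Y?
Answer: 1/81986 ≈ 1.2197e-5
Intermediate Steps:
J(O) = -184 + O**2 + 289*O (J(O) = (O**2 + 17**2*O) - 184 = (O**2 + 289*O) - 184 = -184 + O**2 + 289*O)
l = -8172
1/(l + J(189)) = 1/(-8172 + (-184 + 189**2 + 289*189)) = 1/(-8172 + (-184 + 35721 + 54621)) = 1/(-8172 + 90158) = 1/81986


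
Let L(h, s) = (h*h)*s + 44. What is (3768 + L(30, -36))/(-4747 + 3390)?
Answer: 28588/1357 ≈ 21.067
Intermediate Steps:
L(h, s) = 44 + s*h**2 (L(h, s) = h**2*s + 44 = s*h**2 + 44 = 44 + s*h**2)
(3768 + L(30, -36))/(-4747 + 3390) = (3768 + (44 - 36*30**2))/(-4747 + 3390) = (3768 + (44 - 36*900))/(-1357) = (3768 + (44 - 32400))*(-1/1357) = (3768 - 32356)*(-1/1357) = -28588*(-1/1357) = 28588/1357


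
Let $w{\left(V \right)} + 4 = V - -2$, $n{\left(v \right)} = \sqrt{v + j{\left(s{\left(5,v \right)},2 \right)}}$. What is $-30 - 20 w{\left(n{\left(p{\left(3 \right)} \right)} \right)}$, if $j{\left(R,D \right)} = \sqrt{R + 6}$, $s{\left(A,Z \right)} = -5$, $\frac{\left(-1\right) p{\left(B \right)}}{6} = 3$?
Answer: $10 - 20 i \sqrt{17} \approx 10.0 - 82.462 i$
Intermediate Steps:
$p{\left(B \right)} = -18$ ($p{\left(B \right)} = \left(-6\right) 3 = -18$)
$j{\left(R,D \right)} = \sqrt{6 + R}$
$n{\left(v \right)} = \sqrt{1 + v}$ ($n{\left(v \right)} = \sqrt{v + \sqrt{6 - 5}} = \sqrt{v + \sqrt{1}} = \sqrt{v + 1} = \sqrt{1 + v}$)
$w{\left(V \right)} = -2 + V$ ($w{\left(V \right)} = -4 + \left(V - -2\right) = -4 + \left(V + 2\right) = -4 + \left(2 + V\right) = -2 + V$)
$-30 - 20 w{\left(n{\left(p{\left(3 \right)} \right)} \right)} = -30 - 20 \left(-2 + \sqrt{1 - 18}\right) = -30 - 20 \left(-2 + \sqrt{-17}\right) = -30 - 20 \left(-2 + i \sqrt{17}\right) = -30 + \left(40 - 20 i \sqrt{17}\right) = 10 - 20 i \sqrt{17}$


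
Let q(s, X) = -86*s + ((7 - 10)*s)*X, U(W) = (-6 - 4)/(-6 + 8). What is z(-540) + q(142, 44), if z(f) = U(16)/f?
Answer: -3343247/108 ≈ -30956.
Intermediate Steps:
U(W) = -5 (U(W) = -10/2 = -10*1/2 = -5)
q(s, X) = -86*s - 3*X*s (q(s, X) = -86*s + (-3*s)*X = -86*s - 3*X*s)
z(f) = -5/f
z(-540) + q(142, 44) = -5/(-540) - 1*142*(86 + 3*44) = -5*(-1/540) - 1*142*(86 + 132) = 1/108 - 1*142*218 = 1/108 - 30956 = -3343247/108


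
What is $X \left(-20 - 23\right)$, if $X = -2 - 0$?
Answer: $86$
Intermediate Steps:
$X = -2$ ($X = -2 + 0 = -2$)
$X \left(-20 - 23\right) = - 2 \left(-20 - 23\right) = \left(-2\right) \left(-43\right) = 86$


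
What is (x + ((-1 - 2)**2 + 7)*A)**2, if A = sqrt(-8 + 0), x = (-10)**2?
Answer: 7952 + 6400*I*sqrt(2) ≈ 7952.0 + 9051.0*I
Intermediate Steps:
x = 100
A = 2*I*sqrt(2) (A = sqrt(-8) = 2*I*sqrt(2) ≈ 2.8284*I)
(x + ((-1 - 2)**2 + 7)*A)**2 = (100 + ((-1 - 2)**2 + 7)*(2*I*sqrt(2)))**2 = (100 + ((-3)**2 + 7)*(2*I*sqrt(2)))**2 = (100 + (9 + 7)*(2*I*sqrt(2)))**2 = (100 + 16*(2*I*sqrt(2)))**2 = (100 + 32*I*sqrt(2))**2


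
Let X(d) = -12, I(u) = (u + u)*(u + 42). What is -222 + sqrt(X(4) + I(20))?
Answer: -222 + 2*sqrt(617) ≈ -172.32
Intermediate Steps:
I(u) = 2*u*(42 + u) (I(u) = (2*u)*(42 + u) = 2*u*(42 + u))
-222 + sqrt(X(4) + I(20)) = -222 + sqrt(-12 + 2*20*(42 + 20)) = -222 + sqrt(-12 + 2*20*62) = -222 + sqrt(-12 + 2480) = -222 + sqrt(2468) = -222 + 2*sqrt(617)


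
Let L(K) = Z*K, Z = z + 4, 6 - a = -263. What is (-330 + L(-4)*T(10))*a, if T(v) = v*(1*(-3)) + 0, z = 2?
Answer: 104910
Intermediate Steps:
a = 269 (a = 6 - 1*(-263) = 6 + 263 = 269)
Z = 6 (Z = 2 + 4 = 6)
L(K) = 6*K
T(v) = -3*v (T(v) = v*(-3) + 0 = -3*v + 0 = -3*v)
(-330 + L(-4)*T(10))*a = (-330 + (6*(-4))*(-3*10))*269 = (-330 - 24*(-30))*269 = (-330 + 720)*269 = 390*269 = 104910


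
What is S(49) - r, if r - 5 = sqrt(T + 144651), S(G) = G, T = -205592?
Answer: 44 - I*sqrt(60941) ≈ 44.0 - 246.86*I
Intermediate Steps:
r = 5 + I*sqrt(60941) (r = 5 + sqrt(-205592 + 144651) = 5 + sqrt(-60941) = 5 + I*sqrt(60941) ≈ 5.0 + 246.86*I)
S(49) - r = 49 - (5 + I*sqrt(60941)) = 49 + (-5 - I*sqrt(60941)) = 44 - I*sqrt(60941)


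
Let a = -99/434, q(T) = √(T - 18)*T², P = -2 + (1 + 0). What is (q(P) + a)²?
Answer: (99 - 434*I*√19)²/188356 ≈ -18.948 - 1.9886*I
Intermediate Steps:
P = -1 (P = -2 + 1 = -1)
q(T) = T²*√(-18 + T) (q(T) = √(-18 + T)*T² = T²*√(-18 + T))
a = -99/434 (a = -99*1/434 = -99/434 ≈ -0.22811)
(q(P) + a)² = ((-1)²*√(-18 - 1) - 99/434)² = (1*√(-19) - 99/434)² = (1*(I*√19) - 99/434)² = (I*√19 - 99/434)² = (-99/434 + I*√19)²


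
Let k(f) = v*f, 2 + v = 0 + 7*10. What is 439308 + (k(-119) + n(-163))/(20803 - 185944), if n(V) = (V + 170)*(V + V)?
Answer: 24182590934/55047 ≈ 4.3931e+5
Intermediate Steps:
v = 68 (v = -2 + (0 + 7*10) = -2 + (0 + 70) = -2 + 70 = 68)
k(f) = 68*f
n(V) = 2*V*(170 + V) (n(V) = (170 + V)*(2*V) = 2*V*(170 + V))
439308 + (k(-119) + n(-163))/(20803 - 185944) = 439308 + (68*(-119) + 2*(-163)*(170 - 163))/(20803 - 185944) = 439308 + (-8092 + 2*(-163)*7)/(-165141) = 439308 + (-8092 - 2282)*(-1/165141) = 439308 - 10374*(-1/165141) = 439308 + 3458/55047 = 24182590934/55047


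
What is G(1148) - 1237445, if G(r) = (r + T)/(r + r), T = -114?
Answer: -1420586343/1148 ≈ -1.2374e+6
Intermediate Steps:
G(r) = (-114 + r)/(2*r) (G(r) = (r - 114)/(r + r) = (-114 + r)/((2*r)) = (-114 + r)*(1/(2*r)) = (-114 + r)/(2*r))
G(1148) - 1237445 = (1/2)*(-114 + 1148)/1148 - 1237445 = (1/2)*(1/1148)*1034 - 1237445 = 517/1148 - 1237445 = -1420586343/1148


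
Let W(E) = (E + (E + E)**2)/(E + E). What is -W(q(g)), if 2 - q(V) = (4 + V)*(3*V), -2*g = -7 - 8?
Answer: 513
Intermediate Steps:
g = 15/2 (g = -(-7 - 8)/2 = -1/2*(-15) = 15/2 ≈ 7.5000)
q(V) = 2 - 3*V*(4 + V) (q(V) = 2 - (4 + V)*3*V = 2 - 3*V*(4 + V))
W(E) = (E + 4*E**2)/(2*E) (W(E) = (E + (2*E)**2)/((2*E)) = (E + 4*E**2)*(1/(2*E)) = (E + 4*E**2)/(2*E))
-W(q(g)) = -(1/2 + 2*(2 - 12*15/2 - 3*(15/2)**2)) = -(1/2 + 2*(2 - 90 - 3*225/4)) = -(1/2 + 2*(2 - 90 - 675/4)) = -(1/2 + 2*(-1027/4)) = -(1/2 - 1027/2) = -1*(-513) = 513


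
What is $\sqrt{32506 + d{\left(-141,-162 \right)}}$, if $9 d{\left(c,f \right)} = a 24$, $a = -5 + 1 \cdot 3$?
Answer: $\frac{\sqrt{292506}}{3} \approx 180.28$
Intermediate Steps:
$a = -2$ ($a = -5 + 3 = -2$)
$d{\left(c,f \right)} = - \frac{16}{3}$ ($d{\left(c,f \right)} = \frac{\left(-2\right) 24}{9} = \frac{1}{9} \left(-48\right) = - \frac{16}{3}$)
$\sqrt{32506 + d{\left(-141,-162 \right)}} = \sqrt{32506 - \frac{16}{3}} = \sqrt{\frac{97502}{3}} = \frac{\sqrt{292506}}{3}$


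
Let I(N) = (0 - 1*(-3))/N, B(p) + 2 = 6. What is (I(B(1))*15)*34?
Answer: 765/2 ≈ 382.50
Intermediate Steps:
B(p) = 4 (B(p) = -2 + 6 = 4)
I(N) = 3/N (I(N) = (0 + 3)/N = 3/N)
(I(B(1))*15)*34 = ((3/4)*15)*34 = ((3*(¼))*15)*34 = ((¾)*15)*34 = (45/4)*34 = 765/2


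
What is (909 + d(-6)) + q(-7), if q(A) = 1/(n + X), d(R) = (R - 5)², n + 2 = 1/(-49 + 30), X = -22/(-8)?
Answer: 54666/53 ≈ 1031.4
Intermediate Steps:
X = 11/4 (X = -22*(-⅛) = 11/4 ≈ 2.7500)
n = -39/19 (n = -2 + 1/(-49 + 30) = -2 + 1/(-19) = -2 - 1/19 = -39/19 ≈ -2.0526)
d(R) = (-5 + R)²
q(A) = 76/53 (q(A) = 1/(-39/19 + 11/4) = 1/(53/76) = 76/53)
(909 + d(-6)) + q(-7) = (909 + (-5 - 6)²) + 76/53 = (909 + (-11)²) + 76/53 = (909 + 121) + 76/53 = 1030 + 76/53 = 54666/53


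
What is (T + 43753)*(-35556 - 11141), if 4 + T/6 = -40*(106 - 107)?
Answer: -2053220393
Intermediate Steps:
T = 216 (T = -24 + 6*(-40*(106 - 107)) = -24 + 6*(-40*(-1)) = -24 + 6*40 = -24 + 240 = 216)
(T + 43753)*(-35556 - 11141) = (216 + 43753)*(-35556 - 11141) = 43969*(-46697) = -2053220393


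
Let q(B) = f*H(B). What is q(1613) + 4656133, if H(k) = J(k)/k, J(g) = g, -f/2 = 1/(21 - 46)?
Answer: 116403327/25 ≈ 4.6561e+6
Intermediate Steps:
f = 2/25 (f = -2/(21 - 46) = -2/(-25) = -2*(-1/25) = 2/25 ≈ 0.080000)
H(k) = 1 (H(k) = k/k = 1)
q(B) = 2/25 (q(B) = (2/25)*1 = 2/25)
q(1613) + 4656133 = 2/25 + 4656133 = 116403327/25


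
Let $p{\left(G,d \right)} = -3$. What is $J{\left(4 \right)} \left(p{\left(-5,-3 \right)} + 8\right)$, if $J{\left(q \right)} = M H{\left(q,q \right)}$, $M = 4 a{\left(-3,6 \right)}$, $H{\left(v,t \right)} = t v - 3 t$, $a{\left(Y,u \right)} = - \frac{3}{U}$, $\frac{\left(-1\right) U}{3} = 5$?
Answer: $16$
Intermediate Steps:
$U = -15$ ($U = \left(-3\right) 5 = -15$)
$a{\left(Y,u \right)} = \frac{1}{5}$ ($a{\left(Y,u \right)} = - \frac{3}{-15} = \left(-3\right) \left(- \frac{1}{15}\right) = \frac{1}{5}$)
$H{\left(v,t \right)} = - 3 t + t v$
$M = \frac{4}{5}$ ($M = 4 \cdot \frac{1}{5} = \frac{4}{5} \approx 0.8$)
$J{\left(q \right)} = \frac{4 q \left(-3 + q\right)}{5}$
$J{\left(4 \right)} \left(p{\left(-5,-3 \right)} + 8\right) = \frac{4}{5} \cdot 4 \left(-3 + 4\right) \left(-3 + 8\right) = \frac{4}{5} \cdot 4 \cdot 1 \cdot 5 = \frac{16}{5} \cdot 5 = 16$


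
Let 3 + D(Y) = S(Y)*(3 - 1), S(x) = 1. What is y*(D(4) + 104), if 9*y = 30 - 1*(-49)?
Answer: 8137/9 ≈ 904.11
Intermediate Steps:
y = 79/9 (y = (30 - 1*(-49))/9 = (30 + 49)/9 = (⅑)*79 = 79/9 ≈ 8.7778)
D(Y) = -1 (D(Y) = -3 + 1*(3 - 1) = -3 + 1*2 = -3 + 2 = -1)
y*(D(4) + 104) = 79*(-1 + 104)/9 = (79/9)*103 = 8137/9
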